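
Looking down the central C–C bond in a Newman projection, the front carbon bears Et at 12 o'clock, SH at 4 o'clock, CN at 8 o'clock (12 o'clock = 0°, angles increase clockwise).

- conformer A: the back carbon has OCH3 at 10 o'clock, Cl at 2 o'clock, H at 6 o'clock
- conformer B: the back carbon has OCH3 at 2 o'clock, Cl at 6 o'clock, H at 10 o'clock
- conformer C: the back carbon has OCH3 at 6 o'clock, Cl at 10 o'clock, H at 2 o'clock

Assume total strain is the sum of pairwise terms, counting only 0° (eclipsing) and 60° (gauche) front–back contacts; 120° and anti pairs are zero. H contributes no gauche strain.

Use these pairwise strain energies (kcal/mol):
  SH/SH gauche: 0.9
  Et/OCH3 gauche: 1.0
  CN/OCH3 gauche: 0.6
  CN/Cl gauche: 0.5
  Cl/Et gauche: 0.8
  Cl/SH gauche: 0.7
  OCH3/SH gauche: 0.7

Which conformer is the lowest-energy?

A is staggered. Et at 0° is gauche with OCH3 at 300° (1.0); Et at 0° is gauche with Cl at 60° (0.8); SH at 120° is gauche with Cl at 60° (0.7); CN at 240° is gauche with OCH3 at 300° (0.6). Total 3.1 kcal/mol.
B is staggered. Et at 0° is gauche with OCH3 at 60° (1.0); SH at 120° is gauche with OCH3 at 60° (0.7); SH at 120° is gauche with Cl at 180° (0.7); CN at 240° is gauche with Cl at 180° (0.5). Total 2.9 kcal/mol.
C is staggered. Et at 0° is gauche with Cl at 300° (0.8); SH at 120° is gauche with OCH3 at 180° (0.7); CN at 240° is gauche with OCH3 at 180° (0.6); CN at 240° is gauche with Cl at 300° (0.5). Total 2.6 kcal/mol.
C has the lowest total (2.6 kcal/mol).

C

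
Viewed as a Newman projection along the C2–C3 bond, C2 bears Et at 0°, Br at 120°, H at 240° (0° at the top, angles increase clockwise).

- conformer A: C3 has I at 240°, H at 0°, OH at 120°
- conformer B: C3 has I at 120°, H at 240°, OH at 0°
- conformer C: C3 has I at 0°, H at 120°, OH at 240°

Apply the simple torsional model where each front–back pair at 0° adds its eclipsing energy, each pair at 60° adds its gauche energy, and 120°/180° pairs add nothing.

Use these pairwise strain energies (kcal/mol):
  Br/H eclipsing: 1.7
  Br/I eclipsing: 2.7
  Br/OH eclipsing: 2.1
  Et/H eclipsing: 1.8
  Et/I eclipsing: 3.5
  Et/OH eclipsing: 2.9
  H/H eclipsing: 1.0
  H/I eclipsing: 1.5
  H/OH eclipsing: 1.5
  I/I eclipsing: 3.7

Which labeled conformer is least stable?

C

A (eclipsed): Et(0°)/H(0°) eclipsed 1.8; Br(120°)/OH(120°) eclipsed 2.1; H(240°)/I(240°) eclipsed 1.5 → 5.4 kcal/mol.
B (eclipsed): Et(0°)/OH(0°) eclipsed 2.9; Br(120°)/I(120°) eclipsed 2.7; H(240°)/H(240°) eclipsed 1.0 → 6.6 kcal/mol.
C (eclipsed): Et(0°)/I(0°) eclipsed 3.5; Br(120°)/H(120°) eclipsed 1.7; H(240°)/OH(240°) eclipsed 1.5 → 6.7 kcal/mol.
C has the highest total (6.7 kcal/mol).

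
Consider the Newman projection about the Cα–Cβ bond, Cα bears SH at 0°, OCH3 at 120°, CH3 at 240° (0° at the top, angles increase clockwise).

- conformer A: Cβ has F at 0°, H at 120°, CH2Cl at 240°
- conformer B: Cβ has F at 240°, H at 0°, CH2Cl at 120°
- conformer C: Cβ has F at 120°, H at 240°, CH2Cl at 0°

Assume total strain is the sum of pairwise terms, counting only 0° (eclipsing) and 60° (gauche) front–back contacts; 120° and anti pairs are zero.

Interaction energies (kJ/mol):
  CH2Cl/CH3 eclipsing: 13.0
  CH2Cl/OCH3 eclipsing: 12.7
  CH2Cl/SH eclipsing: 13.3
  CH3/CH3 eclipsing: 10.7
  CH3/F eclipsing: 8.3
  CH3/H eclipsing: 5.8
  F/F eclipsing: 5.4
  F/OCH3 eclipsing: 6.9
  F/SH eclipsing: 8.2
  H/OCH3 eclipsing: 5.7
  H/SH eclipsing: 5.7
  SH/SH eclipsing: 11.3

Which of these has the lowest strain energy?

A (eclipsed): SH(0°)/F(0°) eclipsed 8.2; OCH3(120°)/H(120°) eclipsed 5.7; CH3(240°)/CH2Cl(240°) eclipsed 13.0 → 26.9 kJ/mol.
B (eclipsed): SH(0°)/H(0°) eclipsed 5.7; OCH3(120°)/CH2Cl(120°) eclipsed 12.7; CH3(240°)/F(240°) eclipsed 8.3 → 26.7 kJ/mol.
C (eclipsed): SH(0°)/CH2Cl(0°) eclipsed 13.3; OCH3(120°)/F(120°) eclipsed 6.9; CH3(240°)/H(240°) eclipsed 5.8 → 26.0 kJ/mol.
C has the lowest total (26.0 kJ/mol).

C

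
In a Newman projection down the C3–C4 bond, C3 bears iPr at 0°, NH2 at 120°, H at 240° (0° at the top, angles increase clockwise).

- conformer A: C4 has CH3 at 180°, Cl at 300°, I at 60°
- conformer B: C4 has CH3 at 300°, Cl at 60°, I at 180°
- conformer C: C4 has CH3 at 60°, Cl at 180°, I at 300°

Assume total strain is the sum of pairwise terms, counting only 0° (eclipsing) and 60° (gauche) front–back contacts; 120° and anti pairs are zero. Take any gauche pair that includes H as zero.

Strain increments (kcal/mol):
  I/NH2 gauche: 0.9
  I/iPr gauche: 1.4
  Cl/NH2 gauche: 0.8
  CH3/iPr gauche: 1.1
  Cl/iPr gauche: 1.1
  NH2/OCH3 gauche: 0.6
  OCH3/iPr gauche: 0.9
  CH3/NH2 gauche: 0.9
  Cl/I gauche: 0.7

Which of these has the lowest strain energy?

B

A (staggered): iPr–Cl gauche, iPr–I gauche, NH2–CH3 gauche, NH2–I gauche; 1.1 + 1.4 + 0.9 + 0.9 = 4.3 kcal/mol.
B (staggered): iPr–CH3 gauche, iPr–Cl gauche, NH2–Cl gauche, NH2–I gauche; 1.1 + 1.1 + 0.8 + 0.9 = 3.9 kcal/mol.
C (staggered): iPr–CH3 gauche, iPr–I gauche, NH2–CH3 gauche, NH2–Cl gauche; 1.1 + 1.4 + 0.9 + 0.8 = 4.2 kcal/mol.
B has the lowest total (3.9 kcal/mol).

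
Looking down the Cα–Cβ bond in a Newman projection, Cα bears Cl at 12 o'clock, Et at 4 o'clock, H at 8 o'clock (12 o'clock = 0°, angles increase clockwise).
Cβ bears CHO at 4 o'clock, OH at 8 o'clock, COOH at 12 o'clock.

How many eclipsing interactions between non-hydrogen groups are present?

Non-H eclipsing pairs: Cl(0°)/COOH(0°); Et(120°)/CHO(120°) — 2 interactions.

2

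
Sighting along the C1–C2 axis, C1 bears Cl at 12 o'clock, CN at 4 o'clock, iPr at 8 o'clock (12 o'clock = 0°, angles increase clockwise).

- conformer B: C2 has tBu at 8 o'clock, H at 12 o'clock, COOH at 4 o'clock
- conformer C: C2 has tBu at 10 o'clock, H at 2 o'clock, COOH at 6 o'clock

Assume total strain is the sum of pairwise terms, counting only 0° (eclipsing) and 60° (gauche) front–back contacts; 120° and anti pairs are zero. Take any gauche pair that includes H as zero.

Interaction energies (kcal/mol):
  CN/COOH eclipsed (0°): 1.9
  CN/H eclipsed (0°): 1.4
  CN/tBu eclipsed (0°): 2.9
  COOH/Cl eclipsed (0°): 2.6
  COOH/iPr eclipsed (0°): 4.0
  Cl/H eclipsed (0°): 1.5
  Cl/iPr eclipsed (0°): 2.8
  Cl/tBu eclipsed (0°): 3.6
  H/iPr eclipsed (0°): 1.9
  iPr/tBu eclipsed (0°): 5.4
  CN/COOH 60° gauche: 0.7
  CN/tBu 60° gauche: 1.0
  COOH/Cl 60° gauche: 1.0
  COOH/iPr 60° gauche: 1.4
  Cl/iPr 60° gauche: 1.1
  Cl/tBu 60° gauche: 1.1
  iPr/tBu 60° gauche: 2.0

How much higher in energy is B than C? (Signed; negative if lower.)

B (eclipsed): Cl(0°)/H(0°) eclipsed 1.5; CN(120°)/COOH(120°) eclipsed 1.9; iPr(240°)/tBu(240°) eclipsed 5.4 → 8.8 kcal/mol.
C (staggered): Cl(0°)/tBu(300°) gauche 1.1; CN(120°)/COOH(180°) gauche 0.7; iPr(240°)/tBu(300°) gauche 2.0; iPr(240°)/COOH(180°) gauche 1.4 → 5.2 kcal/mol.
E(B) − E(C) = 8.8 − 5.2 = +3.6 kcal/mol.

+3.6 kcal/mol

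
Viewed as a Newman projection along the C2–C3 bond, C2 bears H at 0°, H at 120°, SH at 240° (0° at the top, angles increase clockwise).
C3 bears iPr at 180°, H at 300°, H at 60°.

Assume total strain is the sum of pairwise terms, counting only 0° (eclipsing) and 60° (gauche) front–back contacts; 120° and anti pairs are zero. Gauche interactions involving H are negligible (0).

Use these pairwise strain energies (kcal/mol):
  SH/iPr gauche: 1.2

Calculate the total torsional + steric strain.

1.2 kcal/mol

This conformer (staggered): SH–iPr gauche; 1.2 = 1.2 kcal/mol.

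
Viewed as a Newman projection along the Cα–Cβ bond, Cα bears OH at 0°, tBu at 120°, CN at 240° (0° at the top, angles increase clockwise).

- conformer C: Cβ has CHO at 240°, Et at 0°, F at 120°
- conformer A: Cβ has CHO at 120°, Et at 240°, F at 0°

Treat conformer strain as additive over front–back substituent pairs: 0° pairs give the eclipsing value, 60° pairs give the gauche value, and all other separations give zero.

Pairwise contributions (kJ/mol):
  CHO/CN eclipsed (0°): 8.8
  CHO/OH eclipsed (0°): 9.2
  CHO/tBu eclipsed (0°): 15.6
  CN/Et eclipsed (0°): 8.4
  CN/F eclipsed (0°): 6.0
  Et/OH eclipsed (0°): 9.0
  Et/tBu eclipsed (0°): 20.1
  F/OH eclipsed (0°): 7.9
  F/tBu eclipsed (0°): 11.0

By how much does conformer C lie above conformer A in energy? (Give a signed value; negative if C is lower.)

-3.1 kJ/mol

C (eclipsed): OH(0°)/Et(0°) eclipsed 9.0; tBu(120°)/F(120°) eclipsed 11.0; CN(240°)/CHO(240°) eclipsed 8.8 → 28.8 kJ/mol.
A (eclipsed): OH(0°)/F(0°) eclipsed 7.9; tBu(120°)/CHO(120°) eclipsed 15.6; CN(240°)/Et(240°) eclipsed 8.4 → 31.9 kJ/mol.
E(C) − E(A) = 28.8 − 31.9 = -3.1 kJ/mol.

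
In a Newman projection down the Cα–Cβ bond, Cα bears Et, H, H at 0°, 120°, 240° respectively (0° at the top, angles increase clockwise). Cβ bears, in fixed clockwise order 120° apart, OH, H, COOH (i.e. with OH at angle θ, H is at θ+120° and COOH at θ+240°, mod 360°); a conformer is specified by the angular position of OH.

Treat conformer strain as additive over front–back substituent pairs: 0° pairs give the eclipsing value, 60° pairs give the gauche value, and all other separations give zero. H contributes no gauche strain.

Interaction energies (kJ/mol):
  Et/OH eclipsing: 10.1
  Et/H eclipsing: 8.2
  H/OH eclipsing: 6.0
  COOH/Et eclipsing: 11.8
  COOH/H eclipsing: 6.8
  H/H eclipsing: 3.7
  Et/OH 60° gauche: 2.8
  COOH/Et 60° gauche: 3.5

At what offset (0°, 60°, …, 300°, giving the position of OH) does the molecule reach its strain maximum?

OH at 0° (eclipsed): Et(0°)/OH(0°) eclipsed 10.1; H(120°)/H(120°) eclipsed 3.7; H(240°)/COOH(240°) eclipsed 6.8 → 20.6 kJ/mol.
OH at 60° (staggered): Et(0°)/OH(60°) gauche 2.8; Et(0°)/COOH(300°) gauche 3.5 → 6.3 kJ/mol.
OH at 120° (eclipsed): Et(0°)/COOH(0°) eclipsed 11.8; H(120°)/OH(120°) eclipsed 6.0; H(240°)/H(240°) eclipsed 3.7 → 21.5 kJ/mol.
OH at 180° (staggered): Et(0°)/COOH(60°) gauche 3.5 → 3.5 kJ/mol.
OH at 240° (eclipsed): Et(0°)/H(0°) eclipsed 8.2; H(120°)/COOH(120°) eclipsed 6.8; H(240°)/OH(240°) eclipsed 6.0 → 21.0 kJ/mol.
OH at 300° (staggered): Et(0°)/OH(300°) gauche 2.8 → 2.8 kJ/mol.
The maximum (21.5 kJ/mol) occurs with OH at 120°.

120°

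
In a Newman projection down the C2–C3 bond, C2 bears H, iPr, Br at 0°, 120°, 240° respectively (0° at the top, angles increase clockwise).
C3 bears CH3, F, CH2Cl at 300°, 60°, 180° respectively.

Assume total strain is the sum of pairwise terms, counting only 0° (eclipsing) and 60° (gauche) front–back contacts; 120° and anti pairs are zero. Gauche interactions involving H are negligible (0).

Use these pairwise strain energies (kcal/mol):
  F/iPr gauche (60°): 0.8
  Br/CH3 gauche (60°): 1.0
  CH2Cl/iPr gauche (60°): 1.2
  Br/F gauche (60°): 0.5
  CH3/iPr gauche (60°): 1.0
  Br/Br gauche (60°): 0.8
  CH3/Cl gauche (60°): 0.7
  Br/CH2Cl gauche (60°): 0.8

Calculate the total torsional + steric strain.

3.8 kcal/mol

This conformer (staggered): iPr(120°)/F(60°) gauche 0.8; iPr(120°)/CH2Cl(180°) gauche 1.2; Br(240°)/CH3(300°) gauche 1.0; Br(240°)/CH2Cl(180°) gauche 0.8 → 3.8 kcal/mol.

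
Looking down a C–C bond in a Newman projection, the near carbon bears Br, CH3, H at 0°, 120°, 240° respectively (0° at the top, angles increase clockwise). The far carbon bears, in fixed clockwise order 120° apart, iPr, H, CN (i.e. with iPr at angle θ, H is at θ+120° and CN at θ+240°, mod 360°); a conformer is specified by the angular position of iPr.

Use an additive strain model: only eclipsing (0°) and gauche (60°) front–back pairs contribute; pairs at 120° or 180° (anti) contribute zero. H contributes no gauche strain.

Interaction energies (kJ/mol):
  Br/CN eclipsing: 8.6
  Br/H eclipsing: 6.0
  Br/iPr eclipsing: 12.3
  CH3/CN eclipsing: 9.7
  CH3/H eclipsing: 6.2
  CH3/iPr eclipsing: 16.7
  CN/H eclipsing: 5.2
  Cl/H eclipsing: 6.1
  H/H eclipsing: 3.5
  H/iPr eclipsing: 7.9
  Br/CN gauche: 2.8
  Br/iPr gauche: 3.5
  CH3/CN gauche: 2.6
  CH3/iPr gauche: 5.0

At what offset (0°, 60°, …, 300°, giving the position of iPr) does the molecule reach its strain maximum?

iPr at 0° (eclipsed): Br–iPr eclipsed, CH3–H eclipsed, H–CN eclipsed; 12.3 + 6.2 + 5.2 = 23.7 kJ/mol.
iPr at 60° (staggered): Br–iPr gauche, Br–CN gauche, CH3–iPr gauche; 3.5 + 2.8 + 5.0 = 11.3 kJ/mol.
iPr at 120° (eclipsed): Br–CN eclipsed, CH3–iPr eclipsed, H–H eclipsed; 8.6 + 16.7 + 3.5 = 28.8 kJ/mol.
iPr at 180° (staggered): Br–CN gauche, CH3–iPr gauche, CH3–CN gauche; 2.8 + 5.0 + 2.6 = 10.4 kJ/mol.
iPr at 240° (eclipsed): Br–H eclipsed, CH3–CN eclipsed, H–iPr eclipsed; 6.0 + 9.7 + 7.9 = 23.6 kJ/mol.
iPr at 300° (staggered): Br–iPr gauche, CH3–CN gauche; 3.5 + 2.6 = 6.1 kJ/mol.
The maximum (28.8 kJ/mol) occurs with iPr at 120°.

120°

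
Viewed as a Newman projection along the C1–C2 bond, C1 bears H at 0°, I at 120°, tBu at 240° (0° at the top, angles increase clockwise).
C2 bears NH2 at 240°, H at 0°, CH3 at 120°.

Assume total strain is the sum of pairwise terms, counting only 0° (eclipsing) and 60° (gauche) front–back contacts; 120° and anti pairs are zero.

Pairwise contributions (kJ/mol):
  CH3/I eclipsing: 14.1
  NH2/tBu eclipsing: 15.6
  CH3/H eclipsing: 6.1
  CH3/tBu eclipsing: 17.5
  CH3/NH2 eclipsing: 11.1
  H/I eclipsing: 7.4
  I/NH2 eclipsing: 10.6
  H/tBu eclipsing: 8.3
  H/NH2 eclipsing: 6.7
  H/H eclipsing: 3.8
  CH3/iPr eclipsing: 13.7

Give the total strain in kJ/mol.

33.5 kJ/mol

This conformer is eclipsed. H at 0° is eclipsed with H at 0° (3.8); I at 120° is eclipsed with CH3 at 120° (14.1); tBu at 240° is eclipsed with NH2 at 240° (15.6). Total 33.5 kJ/mol.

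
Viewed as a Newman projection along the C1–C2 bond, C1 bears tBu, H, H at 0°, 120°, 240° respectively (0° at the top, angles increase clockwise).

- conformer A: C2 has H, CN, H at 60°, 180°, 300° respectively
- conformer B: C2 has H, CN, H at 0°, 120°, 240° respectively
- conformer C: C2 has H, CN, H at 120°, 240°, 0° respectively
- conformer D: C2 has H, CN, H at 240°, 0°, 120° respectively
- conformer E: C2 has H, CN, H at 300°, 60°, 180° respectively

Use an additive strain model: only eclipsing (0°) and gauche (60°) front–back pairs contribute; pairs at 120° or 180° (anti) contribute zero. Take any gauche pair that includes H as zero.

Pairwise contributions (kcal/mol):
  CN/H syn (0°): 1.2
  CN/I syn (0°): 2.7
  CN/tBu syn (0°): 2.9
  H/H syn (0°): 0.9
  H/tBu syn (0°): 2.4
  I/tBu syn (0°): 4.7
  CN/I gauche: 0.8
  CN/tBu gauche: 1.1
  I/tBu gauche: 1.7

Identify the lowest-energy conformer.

A

A (staggered): no non-H gauche contacts → 0.0 kcal/mol.
B (eclipsed): tBu(0°)/H(0°) eclipsed 2.4; H(120°)/CN(120°) eclipsed 1.2; H(240°)/H(240°) eclipsed 0.9 → 4.5 kcal/mol.
C (eclipsed): tBu(0°)/H(0°) eclipsed 2.4; H(120°)/H(120°) eclipsed 0.9; H(240°)/CN(240°) eclipsed 1.2 → 4.5 kcal/mol.
D (eclipsed): tBu(0°)/CN(0°) eclipsed 2.9; H(120°)/H(120°) eclipsed 0.9; H(240°)/H(240°) eclipsed 0.9 → 4.7 kcal/mol.
E (staggered): tBu(0°)/CN(60°) gauche 1.1 → 1.1 kcal/mol.
A has the lowest total (0.0 kcal/mol).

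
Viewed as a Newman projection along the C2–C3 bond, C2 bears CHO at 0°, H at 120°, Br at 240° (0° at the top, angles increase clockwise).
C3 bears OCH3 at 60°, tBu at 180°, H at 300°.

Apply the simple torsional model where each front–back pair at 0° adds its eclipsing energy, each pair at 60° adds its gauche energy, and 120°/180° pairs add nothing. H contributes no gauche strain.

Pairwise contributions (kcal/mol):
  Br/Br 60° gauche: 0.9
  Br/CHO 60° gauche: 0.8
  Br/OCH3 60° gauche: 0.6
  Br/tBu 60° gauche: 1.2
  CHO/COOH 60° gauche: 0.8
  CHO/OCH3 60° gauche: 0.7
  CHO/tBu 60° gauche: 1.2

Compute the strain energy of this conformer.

1.9 kcal/mol

This conformer (staggered): CHO(0°)/OCH3(60°) gauche 0.7; Br(240°)/tBu(180°) gauche 1.2 → 1.9 kcal/mol.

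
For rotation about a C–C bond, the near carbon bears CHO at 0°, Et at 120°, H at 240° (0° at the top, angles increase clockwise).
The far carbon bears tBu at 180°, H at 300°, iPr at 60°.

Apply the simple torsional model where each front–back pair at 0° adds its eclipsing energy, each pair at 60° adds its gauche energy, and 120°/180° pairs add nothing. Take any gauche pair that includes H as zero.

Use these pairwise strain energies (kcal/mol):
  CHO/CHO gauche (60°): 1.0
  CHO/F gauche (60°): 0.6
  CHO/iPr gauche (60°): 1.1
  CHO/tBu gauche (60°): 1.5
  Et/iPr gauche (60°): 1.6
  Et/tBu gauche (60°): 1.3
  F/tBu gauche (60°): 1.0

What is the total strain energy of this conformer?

4.0 kcal/mol

This conformer (staggered): CHO(0°)/iPr(60°) gauche 1.1; Et(120°)/tBu(180°) gauche 1.3; Et(120°)/iPr(60°) gauche 1.6 → 4.0 kcal/mol.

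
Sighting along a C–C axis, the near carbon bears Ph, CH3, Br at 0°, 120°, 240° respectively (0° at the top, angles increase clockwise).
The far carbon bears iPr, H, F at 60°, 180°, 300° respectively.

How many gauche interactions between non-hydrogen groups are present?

Non-H gauche pairs: Ph(0°)/iPr(60°); Ph(0°)/F(300°); CH3(120°)/iPr(60°); Br(240°)/F(300°) — 4 interactions.

4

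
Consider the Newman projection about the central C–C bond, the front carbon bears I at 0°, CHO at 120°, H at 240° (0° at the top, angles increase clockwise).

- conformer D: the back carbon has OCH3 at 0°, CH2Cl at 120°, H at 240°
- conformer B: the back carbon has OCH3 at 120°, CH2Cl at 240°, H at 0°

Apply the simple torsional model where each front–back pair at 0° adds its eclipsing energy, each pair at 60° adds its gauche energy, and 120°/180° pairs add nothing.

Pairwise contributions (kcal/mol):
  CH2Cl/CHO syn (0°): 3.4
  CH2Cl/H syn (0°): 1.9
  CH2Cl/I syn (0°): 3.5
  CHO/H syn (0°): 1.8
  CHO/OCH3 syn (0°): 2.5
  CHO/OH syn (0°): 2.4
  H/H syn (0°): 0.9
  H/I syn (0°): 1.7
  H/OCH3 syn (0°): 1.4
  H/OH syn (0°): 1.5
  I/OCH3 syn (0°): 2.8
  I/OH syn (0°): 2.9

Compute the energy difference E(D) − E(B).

+1.0 kcal/mol

D is eclipsed. I at 0° is eclipsed with OCH3 at 0° (2.8); CHO at 120° is eclipsed with CH2Cl at 120° (3.4); H at 240° is eclipsed with H at 240° (0.9). Total 7.1 kcal/mol.
B is eclipsed. I at 0° is eclipsed with H at 0° (1.7); CHO at 120° is eclipsed with OCH3 at 120° (2.5); H at 240° is eclipsed with CH2Cl at 240° (1.9). Total 6.1 kcal/mol.
E(D) − E(B) = 7.1 − 6.1 = +1.0 kcal/mol.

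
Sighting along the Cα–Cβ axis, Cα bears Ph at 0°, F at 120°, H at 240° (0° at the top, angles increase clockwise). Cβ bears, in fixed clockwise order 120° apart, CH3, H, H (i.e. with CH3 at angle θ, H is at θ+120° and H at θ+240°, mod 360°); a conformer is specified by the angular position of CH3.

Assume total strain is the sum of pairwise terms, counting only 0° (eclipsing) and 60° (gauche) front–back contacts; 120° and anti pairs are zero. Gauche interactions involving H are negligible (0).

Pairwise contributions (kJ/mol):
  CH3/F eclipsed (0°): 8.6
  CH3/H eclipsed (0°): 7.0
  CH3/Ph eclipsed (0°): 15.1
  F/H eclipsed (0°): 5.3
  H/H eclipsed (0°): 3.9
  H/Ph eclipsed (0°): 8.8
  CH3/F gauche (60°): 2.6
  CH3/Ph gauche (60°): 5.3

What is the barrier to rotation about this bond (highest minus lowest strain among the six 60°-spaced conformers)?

CH3 at 0° (eclipsed): Ph–CH3 eclipsed, F–H eclipsed, H–H eclipsed; 15.1 + 5.3 + 3.9 = 24.3 kJ/mol.
CH3 at 60° (staggered): Ph–CH3 gauche, F–CH3 gauche; 5.3 + 2.6 = 7.9 kJ/mol.
CH3 at 120° (eclipsed): Ph–H eclipsed, F–CH3 eclipsed, H–H eclipsed; 8.8 + 8.6 + 3.9 = 21.3 kJ/mol.
CH3 at 180° (staggered): F–CH3 gauche; 2.6 = 2.6 kJ/mol.
CH3 at 240° (eclipsed): Ph–H eclipsed, F–H eclipsed, H–CH3 eclipsed; 8.8 + 5.3 + 7.0 = 21.1 kJ/mol.
CH3 at 300° (staggered): Ph–CH3 gauche; 5.3 = 5.3 kJ/mol.
Max at 0° (24.3 kJ/mol), min at 180° (2.6 kJ/mol); barrier = 21.7 kJ/mol.

21.7 kJ/mol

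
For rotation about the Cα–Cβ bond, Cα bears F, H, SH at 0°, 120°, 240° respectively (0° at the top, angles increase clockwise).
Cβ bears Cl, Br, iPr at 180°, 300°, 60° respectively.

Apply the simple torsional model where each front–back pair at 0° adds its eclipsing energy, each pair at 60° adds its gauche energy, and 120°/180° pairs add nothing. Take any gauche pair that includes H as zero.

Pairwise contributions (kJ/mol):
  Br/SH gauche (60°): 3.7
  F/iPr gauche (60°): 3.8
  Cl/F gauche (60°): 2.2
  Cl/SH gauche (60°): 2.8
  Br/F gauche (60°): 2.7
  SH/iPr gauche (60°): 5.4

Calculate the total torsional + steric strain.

This conformer is staggered. F at 0° is gauche with Br at 300° (2.7); F at 0° is gauche with iPr at 60° (3.8); SH at 240° is gauche with Cl at 180° (2.8); SH at 240° is gauche with Br at 300° (3.7). Total 13.0 kJ/mol.

13.0 kJ/mol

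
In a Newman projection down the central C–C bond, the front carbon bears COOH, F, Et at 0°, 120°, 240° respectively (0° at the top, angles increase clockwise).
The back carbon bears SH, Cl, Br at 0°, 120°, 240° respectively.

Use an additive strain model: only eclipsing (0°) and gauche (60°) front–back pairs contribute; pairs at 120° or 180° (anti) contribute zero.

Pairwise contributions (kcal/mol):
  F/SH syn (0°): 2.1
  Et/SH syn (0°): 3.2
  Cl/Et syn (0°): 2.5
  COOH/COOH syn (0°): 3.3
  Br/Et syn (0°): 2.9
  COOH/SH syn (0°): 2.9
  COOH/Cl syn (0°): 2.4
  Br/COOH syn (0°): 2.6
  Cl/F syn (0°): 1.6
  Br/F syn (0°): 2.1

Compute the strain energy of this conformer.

This conformer (eclipsed): COOH–SH eclipsed, F–Cl eclipsed, Et–Br eclipsed; 2.9 + 1.6 + 2.9 = 7.4 kcal/mol.

7.4 kcal/mol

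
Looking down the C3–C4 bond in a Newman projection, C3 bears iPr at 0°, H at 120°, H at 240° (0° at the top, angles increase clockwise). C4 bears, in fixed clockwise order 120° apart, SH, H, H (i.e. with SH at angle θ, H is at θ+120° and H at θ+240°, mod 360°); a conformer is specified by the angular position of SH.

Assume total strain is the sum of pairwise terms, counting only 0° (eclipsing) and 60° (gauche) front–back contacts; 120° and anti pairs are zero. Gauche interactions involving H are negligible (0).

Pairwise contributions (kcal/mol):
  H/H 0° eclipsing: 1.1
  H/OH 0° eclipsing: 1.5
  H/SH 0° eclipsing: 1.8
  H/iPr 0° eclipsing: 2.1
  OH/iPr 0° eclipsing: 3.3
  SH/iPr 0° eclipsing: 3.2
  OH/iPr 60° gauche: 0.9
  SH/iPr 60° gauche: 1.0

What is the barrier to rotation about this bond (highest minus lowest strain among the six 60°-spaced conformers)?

5.4 kcal/mol

SH at 0° (eclipsed): iPr–SH eclipsed, H–H eclipsed, H–H eclipsed; 3.2 + 1.1 + 1.1 = 5.4 kcal/mol.
SH at 60° (staggered): iPr–SH gauche; 1.0 = 1.0 kcal/mol.
SH at 120° (eclipsed): iPr–H eclipsed, H–SH eclipsed, H–H eclipsed; 2.1 + 1.8 + 1.1 = 5.0 kcal/mol.
SH at 180° (staggered): no non-H gauche contacts → 0.0 kcal/mol.
SH at 240° (eclipsed): iPr–H eclipsed, H–H eclipsed, H–SH eclipsed; 2.1 + 1.1 + 1.8 = 5.0 kcal/mol.
SH at 300° (staggered): iPr–SH gauche; 1.0 = 1.0 kcal/mol.
Max at 0° (5.4 kcal/mol), min at 180° (0.0 kcal/mol); barrier = 5.4 kcal/mol.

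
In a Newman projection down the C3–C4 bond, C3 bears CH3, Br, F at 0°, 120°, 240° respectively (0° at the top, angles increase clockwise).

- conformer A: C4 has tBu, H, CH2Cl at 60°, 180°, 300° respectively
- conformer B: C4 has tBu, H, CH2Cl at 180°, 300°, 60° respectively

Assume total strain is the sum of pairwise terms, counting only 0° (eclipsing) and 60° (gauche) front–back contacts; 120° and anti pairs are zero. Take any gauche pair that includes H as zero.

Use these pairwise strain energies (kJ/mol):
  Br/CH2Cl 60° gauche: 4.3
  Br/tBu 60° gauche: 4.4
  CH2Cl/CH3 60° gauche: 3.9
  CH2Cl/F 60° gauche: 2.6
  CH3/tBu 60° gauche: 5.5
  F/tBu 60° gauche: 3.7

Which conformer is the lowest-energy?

B

A (staggered): CH3–tBu gauche, CH3–CH2Cl gauche, Br–tBu gauche, F–CH2Cl gauche; 5.5 + 3.9 + 4.4 + 2.6 = 16.4 kJ/mol.
B (staggered): CH3–CH2Cl gauche, Br–tBu gauche, Br–CH2Cl gauche, F–tBu gauche; 3.9 + 4.4 + 4.3 + 3.7 = 16.3 kJ/mol.
B has the lowest total (16.3 kJ/mol).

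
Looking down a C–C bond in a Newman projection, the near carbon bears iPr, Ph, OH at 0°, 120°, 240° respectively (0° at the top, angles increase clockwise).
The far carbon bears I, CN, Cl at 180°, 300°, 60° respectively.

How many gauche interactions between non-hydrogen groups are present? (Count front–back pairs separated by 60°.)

Non-H gauche pairs: iPr(0°)/CN(300°); iPr(0°)/Cl(60°); Ph(120°)/I(180°); Ph(120°)/Cl(60°); OH(240°)/I(180°); OH(240°)/CN(300°) — 6 interactions.

6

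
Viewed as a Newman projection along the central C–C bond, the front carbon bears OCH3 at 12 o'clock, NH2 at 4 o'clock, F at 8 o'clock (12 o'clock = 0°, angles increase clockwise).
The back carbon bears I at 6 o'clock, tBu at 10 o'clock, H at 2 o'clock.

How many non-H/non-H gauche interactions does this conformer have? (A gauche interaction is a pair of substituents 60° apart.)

Non-H gauche pairs: OCH3(0°)/tBu(300°); NH2(120°)/I(180°); F(240°)/I(180°); F(240°)/tBu(300°) — 4 interactions.

4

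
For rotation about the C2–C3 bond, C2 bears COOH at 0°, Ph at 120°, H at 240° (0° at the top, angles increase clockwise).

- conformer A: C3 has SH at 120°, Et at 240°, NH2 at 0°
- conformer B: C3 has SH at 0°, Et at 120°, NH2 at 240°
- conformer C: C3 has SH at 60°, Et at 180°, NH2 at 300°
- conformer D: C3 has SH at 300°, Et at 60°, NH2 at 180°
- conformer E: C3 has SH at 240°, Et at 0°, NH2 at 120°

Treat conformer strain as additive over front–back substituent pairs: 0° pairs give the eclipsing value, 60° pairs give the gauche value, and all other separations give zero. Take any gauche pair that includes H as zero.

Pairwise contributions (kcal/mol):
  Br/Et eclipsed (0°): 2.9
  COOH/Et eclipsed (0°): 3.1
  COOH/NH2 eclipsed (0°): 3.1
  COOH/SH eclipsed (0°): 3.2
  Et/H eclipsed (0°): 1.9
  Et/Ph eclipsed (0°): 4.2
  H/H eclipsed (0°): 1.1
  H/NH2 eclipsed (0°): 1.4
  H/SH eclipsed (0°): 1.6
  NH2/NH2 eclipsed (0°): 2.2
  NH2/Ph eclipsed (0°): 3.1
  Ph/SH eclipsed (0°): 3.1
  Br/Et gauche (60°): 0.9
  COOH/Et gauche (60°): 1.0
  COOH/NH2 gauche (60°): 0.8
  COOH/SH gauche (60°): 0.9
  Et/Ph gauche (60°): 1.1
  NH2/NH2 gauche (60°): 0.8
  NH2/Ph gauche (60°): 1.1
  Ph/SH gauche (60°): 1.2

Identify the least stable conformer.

A is eclipsed. COOH at 0° is eclipsed with NH2 at 0° (3.1); Ph at 120° is eclipsed with SH at 120° (3.1); H at 240° is eclipsed with Et at 240° (1.9). Total 8.1 kcal/mol.
B is eclipsed. COOH at 0° is eclipsed with SH at 0° (3.2); Ph at 120° is eclipsed with Et at 120° (4.2); H at 240° is eclipsed with NH2 at 240° (1.4). Total 8.8 kcal/mol.
C is staggered. COOH at 0° is gauche with SH at 60° (0.9); COOH at 0° is gauche with NH2 at 300° (0.8); Ph at 120° is gauche with SH at 60° (1.2); Ph at 120° is gauche with Et at 180° (1.1). Total 4.0 kcal/mol.
D is staggered. COOH at 0° is gauche with SH at 300° (0.9); COOH at 0° is gauche with Et at 60° (1.0); Ph at 120° is gauche with Et at 60° (1.1); Ph at 120° is gauche with NH2 at 180° (1.1). Total 4.1 kcal/mol.
E is eclipsed. COOH at 0° is eclipsed with Et at 0° (3.1); Ph at 120° is eclipsed with NH2 at 120° (3.1); H at 240° is eclipsed with SH at 240° (1.6). Total 7.8 kcal/mol.
B has the highest total (8.8 kcal/mol).

B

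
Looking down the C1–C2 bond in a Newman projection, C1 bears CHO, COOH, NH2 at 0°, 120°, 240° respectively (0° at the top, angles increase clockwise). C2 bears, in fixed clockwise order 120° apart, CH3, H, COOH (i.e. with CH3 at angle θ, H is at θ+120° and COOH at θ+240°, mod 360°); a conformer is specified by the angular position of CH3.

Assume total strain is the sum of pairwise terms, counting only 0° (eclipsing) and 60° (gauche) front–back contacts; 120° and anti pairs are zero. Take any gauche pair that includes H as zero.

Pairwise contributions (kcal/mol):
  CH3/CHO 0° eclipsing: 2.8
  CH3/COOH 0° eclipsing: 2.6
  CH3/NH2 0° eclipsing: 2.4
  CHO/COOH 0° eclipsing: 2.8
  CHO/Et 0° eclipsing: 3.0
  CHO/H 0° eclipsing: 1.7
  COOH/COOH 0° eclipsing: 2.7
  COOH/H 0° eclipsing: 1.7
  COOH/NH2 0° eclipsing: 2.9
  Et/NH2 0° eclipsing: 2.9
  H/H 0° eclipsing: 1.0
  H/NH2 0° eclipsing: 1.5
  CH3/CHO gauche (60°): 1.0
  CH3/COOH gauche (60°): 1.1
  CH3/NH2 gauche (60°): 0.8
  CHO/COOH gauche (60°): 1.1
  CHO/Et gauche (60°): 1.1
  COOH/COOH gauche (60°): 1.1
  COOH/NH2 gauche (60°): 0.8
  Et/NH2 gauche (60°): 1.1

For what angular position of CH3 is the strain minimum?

300°

CH3 at 0° is eclipsed. CHO at 0° is eclipsed with CH3 at 0° (2.8); COOH at 120° is eclipsed with H at 120° (1.7); NH2 at 240° is eclipsed with COOH at 240° (2.9). Total 7.4 kcal/mol.
CH3 at 60° is staggered. CHO at 0° is gauche with CH3 at 60° (1.0); CHO at 0° is gauche with COOH at 300° (1.1); COOH at 120° is gauche with CH3 at 60° (1.1); NH2 at 240° is gauche with COOH at 300° (0.8). Total 4.0 kcal/mol.
CH3 at 120° is eclipsed. CHO at 0° is eclipsed with COOH at 0° (2.8); COOH at 120° is eclipsed with CH3 at 120° (2.6); NH2 at 240° is eclipsed with H at 240° (1.5). Total 6.9 kcal/mol.
CH3 at 180° is staggered. CHO at 0° is gauche with COOH at 60° (1.1); COOH at 120° is gauche with CH3 at 180° (1.1); COOH at 120° is gauche with COOH at 60° (1.1); NH2 at 240° is gauche with CH3 at 180° (0.8). Total 4.1 kcal/mol.
CH3 at 240° is eclipsed. CHO at 0° is eclipsed with H at 0° (1.7); COOH at 120° is eclipsed with COOH at 120° (2.7); NH2 at 240° is eclipsed with CH3 at 240° (2.4). Total 6.8 kcal/mol.
CH3 at 300° is staggered. CHO at 0° is gauche with CH3 at 300° (1.0); COOH at 120° is gauche with COOH at 180° (1.1); NH2 at 240° is gauche with CH3 at 300° (0.8); NH2 at 240° is gauche with COOH at 180° (0.8). Total 3.7 kcal/mol.
The minimum (3.7 kcal/mol) occurs with CH3 at 300°.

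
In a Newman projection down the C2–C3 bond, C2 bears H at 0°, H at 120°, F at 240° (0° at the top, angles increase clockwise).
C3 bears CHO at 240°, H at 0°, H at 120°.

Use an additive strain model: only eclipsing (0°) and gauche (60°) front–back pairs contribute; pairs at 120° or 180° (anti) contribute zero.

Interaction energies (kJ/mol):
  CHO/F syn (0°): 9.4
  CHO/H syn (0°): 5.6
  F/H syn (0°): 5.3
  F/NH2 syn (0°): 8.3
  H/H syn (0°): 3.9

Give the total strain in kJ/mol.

This conformer (eclipsed): H–H eclipsed, H–H eclipsed, F–CHO eclipsed; 3.9 + 3.9 + 9.4 = 17.2 kJ/mol.

17.2 kJ/mol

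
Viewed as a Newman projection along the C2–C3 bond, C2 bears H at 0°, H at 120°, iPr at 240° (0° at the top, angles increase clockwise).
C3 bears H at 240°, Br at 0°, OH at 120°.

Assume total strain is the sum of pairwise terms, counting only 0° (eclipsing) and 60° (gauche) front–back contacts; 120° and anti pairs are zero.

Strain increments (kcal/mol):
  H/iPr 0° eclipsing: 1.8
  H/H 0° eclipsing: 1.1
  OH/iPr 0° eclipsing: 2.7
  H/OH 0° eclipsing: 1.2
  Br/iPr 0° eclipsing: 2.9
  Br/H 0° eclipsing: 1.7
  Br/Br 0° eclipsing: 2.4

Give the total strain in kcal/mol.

This conformer is eclipsed. H at 0° is eclipsed with Br at 0° (1.7); H at 120° is eclipsed with OH at 120° (1.2); iPr at 240° is eclipsed with H at 240° (1.8). Total 4.7 kcal/mol.

4.7 kcal/mol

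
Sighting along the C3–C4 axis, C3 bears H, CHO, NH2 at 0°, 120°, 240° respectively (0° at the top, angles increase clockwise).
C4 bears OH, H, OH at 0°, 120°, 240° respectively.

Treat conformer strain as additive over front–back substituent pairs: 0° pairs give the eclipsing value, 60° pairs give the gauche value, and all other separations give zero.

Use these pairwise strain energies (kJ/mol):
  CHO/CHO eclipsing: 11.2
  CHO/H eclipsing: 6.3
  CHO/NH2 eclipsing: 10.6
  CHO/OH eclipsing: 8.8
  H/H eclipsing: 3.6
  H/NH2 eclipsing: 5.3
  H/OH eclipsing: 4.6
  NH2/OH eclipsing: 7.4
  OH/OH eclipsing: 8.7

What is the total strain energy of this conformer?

This conformer (eclipsed): H–OH eclipsed, CHO–H eclipsed, NH2–OH eclipsed; 4.6 + 6.3 + 7.4 = 18.3 kJ/mol.

18.3 kJ/mol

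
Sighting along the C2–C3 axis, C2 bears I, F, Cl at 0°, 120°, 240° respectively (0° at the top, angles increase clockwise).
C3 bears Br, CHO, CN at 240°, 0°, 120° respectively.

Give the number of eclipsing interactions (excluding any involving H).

3

Non-H eclipsing pairs: I(0°)/CHO(0°); F(120°)/CN(120°); Cl(240°)/Br(240°) — 3 interactions.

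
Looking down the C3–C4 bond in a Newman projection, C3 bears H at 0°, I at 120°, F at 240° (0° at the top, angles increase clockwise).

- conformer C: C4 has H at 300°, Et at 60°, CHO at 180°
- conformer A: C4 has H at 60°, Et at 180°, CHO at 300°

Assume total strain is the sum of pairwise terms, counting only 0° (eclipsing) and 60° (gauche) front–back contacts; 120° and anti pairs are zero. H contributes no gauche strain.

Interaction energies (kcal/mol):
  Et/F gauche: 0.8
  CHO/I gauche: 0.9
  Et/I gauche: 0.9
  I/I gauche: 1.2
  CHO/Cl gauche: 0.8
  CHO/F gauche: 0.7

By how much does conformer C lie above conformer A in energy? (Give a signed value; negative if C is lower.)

C is staggered. I at 120° is gauche with Et at 60° (0.9); I at 120° is gauche with CHO at 180° (0.9); F at 240° is gauche with CHO at 180° (0.7). Total 2.5 kcal/mol.
A is staggered. I at 120° is gauche with Et at 180° (0.9); F at 240° is gauche with Et at 180° (0.8); F at 240° is gauche with CHO at 300° (0.7). Total 2.4 kcal/mol.
E(C) − E(A) = 2.5 − 2.4 = +0.1 kcal/mol.

+0.1 kcal/mol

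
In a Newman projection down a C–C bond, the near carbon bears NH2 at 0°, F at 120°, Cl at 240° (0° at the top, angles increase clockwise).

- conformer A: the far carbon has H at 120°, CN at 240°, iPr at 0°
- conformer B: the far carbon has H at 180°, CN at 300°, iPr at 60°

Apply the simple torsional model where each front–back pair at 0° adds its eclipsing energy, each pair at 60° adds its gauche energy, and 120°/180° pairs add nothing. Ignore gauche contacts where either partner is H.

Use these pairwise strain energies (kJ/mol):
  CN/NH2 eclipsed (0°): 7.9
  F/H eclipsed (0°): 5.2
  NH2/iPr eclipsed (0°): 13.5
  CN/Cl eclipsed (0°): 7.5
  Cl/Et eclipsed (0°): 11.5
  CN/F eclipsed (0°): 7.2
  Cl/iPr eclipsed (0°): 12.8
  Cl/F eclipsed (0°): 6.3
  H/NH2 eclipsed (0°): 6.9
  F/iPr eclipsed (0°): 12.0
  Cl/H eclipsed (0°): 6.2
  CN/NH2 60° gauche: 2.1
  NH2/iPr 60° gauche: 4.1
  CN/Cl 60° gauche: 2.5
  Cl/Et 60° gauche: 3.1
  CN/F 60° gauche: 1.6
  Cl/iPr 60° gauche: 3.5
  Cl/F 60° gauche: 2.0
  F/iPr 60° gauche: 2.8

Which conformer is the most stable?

B

A (eclipsed): NH2–iPr eclipsed, F–H eclipsed, Cl–CN eclipsed; 13.5 + 5.2 + 7.5 = 26.2 kJ/mol.
B (staggered): NH2–CN gauche, NH2–iPr gauche, F–iPr gauche, Cl–CN gauche; 2.1 + 4.1 + 2.8 + 2.5 = 11.5 kJ/mol.
B has the lowest total (11.5 kJ/mol).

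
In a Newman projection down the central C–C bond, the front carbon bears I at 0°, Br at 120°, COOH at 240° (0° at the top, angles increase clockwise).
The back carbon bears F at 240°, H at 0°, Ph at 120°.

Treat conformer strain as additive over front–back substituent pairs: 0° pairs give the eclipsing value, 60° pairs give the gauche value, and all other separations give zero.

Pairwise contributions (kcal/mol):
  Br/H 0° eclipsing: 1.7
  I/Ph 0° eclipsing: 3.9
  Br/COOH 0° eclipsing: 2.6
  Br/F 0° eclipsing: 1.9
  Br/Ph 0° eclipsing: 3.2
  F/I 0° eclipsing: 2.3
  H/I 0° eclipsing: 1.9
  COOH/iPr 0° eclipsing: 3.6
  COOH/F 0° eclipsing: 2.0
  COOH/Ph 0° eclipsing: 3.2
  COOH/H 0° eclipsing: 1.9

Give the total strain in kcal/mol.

7.1 kcal/mol

This conformer (eclipsed): I–H eclipsed, Br–Ph eclipsed, COOH–F eclipsed; 1.9 + 3.2 + 2.0 = 7.1 kcal/mol.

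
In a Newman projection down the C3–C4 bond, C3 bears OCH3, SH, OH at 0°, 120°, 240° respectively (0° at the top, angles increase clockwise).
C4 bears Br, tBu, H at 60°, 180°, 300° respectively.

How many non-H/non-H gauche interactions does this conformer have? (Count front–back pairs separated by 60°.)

4

Non-H gauche pairs: OCH3(0°)/Br(60°); SH(120°)/Br(60°); SH(120°)/tBu(180°); OH(240°)/tBu(180°) — 4 interactions.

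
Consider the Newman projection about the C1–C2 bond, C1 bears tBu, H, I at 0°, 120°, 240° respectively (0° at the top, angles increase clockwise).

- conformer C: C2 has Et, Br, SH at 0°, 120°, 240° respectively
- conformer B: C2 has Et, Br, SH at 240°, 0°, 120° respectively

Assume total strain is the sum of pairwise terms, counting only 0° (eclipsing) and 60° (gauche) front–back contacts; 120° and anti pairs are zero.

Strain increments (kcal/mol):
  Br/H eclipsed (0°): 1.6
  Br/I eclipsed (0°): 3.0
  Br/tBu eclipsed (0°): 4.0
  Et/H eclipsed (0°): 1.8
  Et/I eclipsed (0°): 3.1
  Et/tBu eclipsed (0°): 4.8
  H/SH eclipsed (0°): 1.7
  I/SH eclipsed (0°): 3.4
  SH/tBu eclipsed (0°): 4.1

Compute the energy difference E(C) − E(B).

C (eclipsed): tBu(0°)/Et(0°) eclipsed 4.8; H(120°)/Br(120°) eclipsed 1.6; I(240°)/SH(240°) eclipsed 3.4 → 9.8 kcal/mol.
B (eclipsed): tBu(0°)/Br(0°) eclipsed 4.0; H(120°)/SH(120°) eclipsed 1.7; I(240°)/Et(240°) eclipsed 3.1 → 8.8 kcal/mol.
E(C) − E(B) = 9.8 − 8.8 = +1.0 kcal/mol.

+1.0 kcal/mol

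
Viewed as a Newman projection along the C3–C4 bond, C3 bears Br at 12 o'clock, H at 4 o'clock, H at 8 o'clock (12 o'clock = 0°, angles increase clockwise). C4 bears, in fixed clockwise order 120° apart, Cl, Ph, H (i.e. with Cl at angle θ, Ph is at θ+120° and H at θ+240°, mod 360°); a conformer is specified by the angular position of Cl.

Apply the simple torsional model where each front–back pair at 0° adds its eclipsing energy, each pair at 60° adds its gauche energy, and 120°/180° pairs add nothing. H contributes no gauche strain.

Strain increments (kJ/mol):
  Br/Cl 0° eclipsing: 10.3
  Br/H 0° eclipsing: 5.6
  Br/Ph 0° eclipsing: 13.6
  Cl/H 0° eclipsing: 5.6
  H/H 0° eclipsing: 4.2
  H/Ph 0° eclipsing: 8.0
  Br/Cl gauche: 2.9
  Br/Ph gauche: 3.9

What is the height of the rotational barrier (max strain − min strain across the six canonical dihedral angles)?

Cl at 0° (eclipsed): Br(0°)/Cl(0°) eclipsed 10.3; H(120°)/Ph(120°) eclipsed 8.0; H(240°)/H(240°) eclipsed 4.2 → 22.5 kJ/mol.
Cl at 60° (staggered): Br(0°)/Cl(60°) gauche 2.9 → 2.9 kJ/mol.
Cl at 120° (eclipsed): Br(0°)/H(0°) eclipsed 5.6; H(120°)/Cl(120°) eclipsed 5.6; H(240°)/Ph(240°) eclipsed 8.0 → 19.2 kJ/mol.
Cl at 180° (staggered): Br(0°)/Ph(300°) gauche 3.9 → 3.9 kJ/mol.
Cl at 240° (eclipsed): Br(0°)/Ph(0°) eclipsed 13.6; H(120°)/H(120°) eclipsed 4.2; H(240°)/Cl(240°) eclipsed 5.6 → 23.4 kJ/mol.
Cl at 300° (staggered): Br(0°)/Cl(300°) gauche 2.9; Br(0°)/Ph(60°) gauche 3.9 → 6.8 kJ/mol.
Max at 240° (23.4 kJ/mol), min at 60° (2.9 kJ/mol); barrier = 20.5 kJ/mol.

20.5 kJ/mol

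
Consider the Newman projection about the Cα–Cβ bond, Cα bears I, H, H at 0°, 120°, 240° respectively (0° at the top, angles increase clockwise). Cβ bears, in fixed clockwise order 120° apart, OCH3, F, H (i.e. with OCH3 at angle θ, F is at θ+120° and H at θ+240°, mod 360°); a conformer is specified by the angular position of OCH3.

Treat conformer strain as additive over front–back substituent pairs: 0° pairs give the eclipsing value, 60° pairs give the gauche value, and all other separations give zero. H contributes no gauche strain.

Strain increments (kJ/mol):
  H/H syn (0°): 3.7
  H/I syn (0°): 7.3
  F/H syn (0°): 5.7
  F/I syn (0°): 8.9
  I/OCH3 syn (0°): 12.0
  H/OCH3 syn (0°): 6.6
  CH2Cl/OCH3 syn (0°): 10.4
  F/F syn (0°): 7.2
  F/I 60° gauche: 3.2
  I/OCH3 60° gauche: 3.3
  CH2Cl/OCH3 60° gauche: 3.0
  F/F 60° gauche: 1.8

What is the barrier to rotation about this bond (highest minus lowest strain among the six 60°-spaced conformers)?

OCH3 at 0° (eclipsed): I–OCH3 eclipsed, H–F eclipsed, H–H eclipsed; 12.0 + 5.7 + 3.7 = 21.4 kJ/mol.
OCH3 at 60° (staggered): I–OCH3 gauche; 3.3 = 3.3 kJ/mol.
OCH3 at 120° (eclipsed): I–H eclipsed, H–OCH3 eclipsed, H–F eclipsed; 7.3 + 6.6 + 5.7 = 19.6 kJ/mol.
OCH3 at 180° (staggered): I–F gauche; 3.2 = 3.2 kJ/mol.
OCH3 at 240° (eclipsed): I–F eclipsed, H–H eclipsed, H–OCH3 eclipsed; 8.9 + 3.7 + 6.6 = 19.2 kJ/mol.
OCH3 at 300° (staggered): I–OCH3 gauche, I–F gauche; 3.3 + 3.2 = 6.5 kJ/mol.
Max at 0° (21.4 kJ/mol), min at 180° (3.2 kJ/mol); barrier = 18.2 kJ/mol.

18.2 kJ/mol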